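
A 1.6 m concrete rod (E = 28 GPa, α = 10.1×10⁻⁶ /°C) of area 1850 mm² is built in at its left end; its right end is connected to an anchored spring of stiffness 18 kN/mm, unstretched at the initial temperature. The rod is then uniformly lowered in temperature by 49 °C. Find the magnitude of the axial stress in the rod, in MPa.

Free thermal contraction: δ_free = αΔT L = 10.1×10⁻⁶ × 49 × 1600 = 0.7918 mm.
Let P be the tensile force in the spring. The rod extends elastically by PL/(AE) and the spring stretches by P/k; together these equal δ_free.
P [ L/(AE) + 1/k ] = δ_free → P [ 1600/(1850×28×10³) + 1/(18×10³) ] = 0.7918.
P = 0.7918 / 8.644×10⁻⁵ = 9160 N.
σ = P/A = 9160/1850 = 4.951 MPa.

σ ≈ 4.95 MPa (tensile)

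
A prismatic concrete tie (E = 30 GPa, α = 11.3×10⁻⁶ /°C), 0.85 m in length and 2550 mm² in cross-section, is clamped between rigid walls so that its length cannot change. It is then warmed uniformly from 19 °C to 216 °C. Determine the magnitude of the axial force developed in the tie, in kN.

P ≈ 170 kN (compressive)

The ends cannot move, so σ = EαΔT = 30×10³ × 11.3×10⁻⁶ × 197 = 66.78 MPa.
P = AEαΔT = 2550 × 30×10³ × 11.3×10⁻⁶ × 197 = 170.3 kN (compressive).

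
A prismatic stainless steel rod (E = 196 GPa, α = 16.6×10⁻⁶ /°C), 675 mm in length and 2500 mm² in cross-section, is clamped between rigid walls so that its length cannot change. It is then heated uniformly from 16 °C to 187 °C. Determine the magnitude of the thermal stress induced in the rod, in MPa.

With length fixed, the mechanical strain must cancel the thermal strain αΔT = 16.6×10⁻⁶ × 171 = 2838.6×10⁻⁶.
σ = EαΔT = 196×10³ × 16.6×10⁻⁶ × 171 = 556.4 MPa (compressive; the rod is trying to expand).

σ ≈ 556 MPa (compressive)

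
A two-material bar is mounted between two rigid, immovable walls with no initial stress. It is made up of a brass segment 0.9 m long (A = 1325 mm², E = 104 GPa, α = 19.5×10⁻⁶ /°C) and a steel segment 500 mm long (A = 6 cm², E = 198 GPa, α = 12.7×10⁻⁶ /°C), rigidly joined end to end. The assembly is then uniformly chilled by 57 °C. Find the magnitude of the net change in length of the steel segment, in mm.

|ΔL| ≈ 0.172 mm

Free thermal contraction of the whole bar: Σ αᵢΔT Lᵢ = 19.5×10⁻⁶×57×900 + 12.7×10⁻⁶×57×500 = 1.362 mm.
Since the ends are fixed, an axial force P builds up, equal in every segment, with P · Σ Lᵢ/(AᵢEᵢ) = δ_free.
Σ Lᵢ/(AᵢEᵢ) = 900/(1325×104×10³) + 500/(600×198×10³) = 1.074×10⁻⁵ mm/N.
Hence P = δ_free / Σ(L/AE) = 1.362/1.074×10⁻⁵ = 126.8 kN (tensile).
For the steel segment, free thermal change = 12.7×10⁻⁶×57×500 = 0.3619 mm and elastic change from P = 126800×500/(600×198×10³) = 0.5339 mm; these oppose, so the net change is 0.172 mm (segment lengthens).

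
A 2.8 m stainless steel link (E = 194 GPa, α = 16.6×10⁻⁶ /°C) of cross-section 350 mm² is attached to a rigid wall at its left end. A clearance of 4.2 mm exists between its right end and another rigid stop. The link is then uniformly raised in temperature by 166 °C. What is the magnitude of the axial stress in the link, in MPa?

Free thermal elongation = αΔT L = 16.6×10⁻⁶ × 166 × 2800 = 7.716 mm.
This exceeds the 4.2 mm gap, so the wall pushes back. The portion of expansion that must be recovered elastically is δ_free − gap = 7.716 − 4.2 = 3.516 mm.
That suppressed elongation corresponds to σ = E·Δ/L = 194×10³ × 3.516/2800 = 243.6 MPa.

σ ≈ 244 MPa (compressive)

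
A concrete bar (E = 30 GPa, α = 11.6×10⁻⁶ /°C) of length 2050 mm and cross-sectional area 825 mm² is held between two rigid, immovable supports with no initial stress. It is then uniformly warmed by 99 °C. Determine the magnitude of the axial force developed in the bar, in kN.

The ends cannot move, so σ = EαΔT = 30×10³ × 11.6×10⁻⁶ × 99 = 34.45 MPa.
Then P = σA = 34.45 × 825 mm² = 28.42 kN, compressive.

P ≈ 28.4 kN (compressive)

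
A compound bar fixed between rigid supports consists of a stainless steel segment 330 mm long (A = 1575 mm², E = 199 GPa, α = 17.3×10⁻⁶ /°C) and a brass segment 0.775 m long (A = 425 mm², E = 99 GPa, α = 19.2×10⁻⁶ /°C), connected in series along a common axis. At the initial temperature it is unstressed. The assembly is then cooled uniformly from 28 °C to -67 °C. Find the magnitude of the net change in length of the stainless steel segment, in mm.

|ΔL| ≈ 0.437 mm

With the walls removed the bar would change length by δ_free = Σ αᵢΔT Lᵢ = 17.3×10⁻⁶×95×330 + 19.2×10⁻⁶×95×775 = 1.956 mm.
Since the ends are fixed, an axial force P builds up, equal in every segment, with P · Σ Lᵢ/(AᵢEᵢ) = δ_free.
The series flexibility is Σ Lᵢ/(AᵢEᵢ) = 330/(1575×199×10³) + 775/(425×99×10³) = 1.947×10⁻⁵ mm/N.
So P = 1.956 / 1.947×10⁻⁵ = 100.4 kN, tensile.
For the stainless steel segment, free thermal change = 17.3×10⁻⁶×95×330 = 0.5424 mm and elastic change from P = 100400×330/(1575×199×10³) = 0.1058 mm; these oppose, so the net change is 0.437 mm (segment shortens).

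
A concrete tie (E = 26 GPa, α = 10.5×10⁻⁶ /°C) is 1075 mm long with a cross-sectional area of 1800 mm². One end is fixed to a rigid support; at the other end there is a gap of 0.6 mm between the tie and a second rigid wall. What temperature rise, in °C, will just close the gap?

ΔT ≈ 53.2 °C

Contact occurs when the free expansion equals the gap: αΔT L = 0.6 mm.
So ΔT = g/(αL) = 0.6/(10.5×10⁻⁶ × 1075) = 53.16 °C.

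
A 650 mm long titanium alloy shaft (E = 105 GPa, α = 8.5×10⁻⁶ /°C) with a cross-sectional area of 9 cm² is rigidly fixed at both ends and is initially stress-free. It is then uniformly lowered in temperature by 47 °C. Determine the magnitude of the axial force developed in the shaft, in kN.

P ≈ 37.8 kN (tensile)

The ends cannot move, so σ = EαΔT = 105×10³ × 8.5×10⁻⁶ × 47 = 41.95 MPa.
Then P = σA = 41.95 × 900 mm² = 37.75 kN, tensile.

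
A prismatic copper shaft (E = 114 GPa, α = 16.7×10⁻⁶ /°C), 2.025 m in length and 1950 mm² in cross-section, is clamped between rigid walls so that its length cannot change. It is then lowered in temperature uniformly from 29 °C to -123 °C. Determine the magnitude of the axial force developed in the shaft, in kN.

P ≈ 564 kN (tensile)

With zero net strain, σ = E·αΔT = 114 GPa × 16.7×10⁻⁶ × 152 = 289.4 MPa.
P = AEαΔT = 1950 × 114×10³ × 16.7×10⁻⁶ × 152 = 564.3 kN (tensile).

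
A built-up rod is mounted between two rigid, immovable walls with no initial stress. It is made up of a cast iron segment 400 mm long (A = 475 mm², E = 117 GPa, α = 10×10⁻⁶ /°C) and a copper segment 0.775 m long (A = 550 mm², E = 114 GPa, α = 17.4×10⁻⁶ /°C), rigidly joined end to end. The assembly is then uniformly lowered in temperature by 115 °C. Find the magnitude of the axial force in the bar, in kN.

If the supports were absent, the total length change would be Σ αᵢΔT Lᵢ = 10×10⁻⁶×115×400 + 17.4×10⁻⁶×115×775 = 2.011 mm.
The rigid supports impose zero overall length change; the single axial force P common to all segments must satisfy P Σ Lᵢ/(AᵢEᵢ) = δ_free.
The series flexibility is Σ Lᵢ/(AᵢEᵢ) = 400/(475×117×10³) + 775/(550×114×10³) = 1.956×10⁻⁵ mm/N.
So P = 2.011 / 1.956×10⁻⁵ = 102.8 kN, tensile.

P ≈ 103 kN (tensile)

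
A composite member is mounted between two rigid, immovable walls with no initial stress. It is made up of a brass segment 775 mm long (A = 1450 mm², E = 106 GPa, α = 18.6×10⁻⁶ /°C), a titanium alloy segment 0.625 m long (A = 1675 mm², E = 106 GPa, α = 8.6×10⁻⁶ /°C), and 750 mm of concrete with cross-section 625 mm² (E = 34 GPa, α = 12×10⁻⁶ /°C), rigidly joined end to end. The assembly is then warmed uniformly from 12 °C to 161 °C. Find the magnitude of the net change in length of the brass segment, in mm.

|ΔL| ≈ 1.65 mm

If the supports were absent, the total length change would be Σ αᵢΔT Lᵢ = 18.6×10⁻⁶×149×775 + 8.6×10⁻⁶×149×625 + 12×10⁻⁶×149×750 = 4.29 mm.
The rigid supports impose zero overall length change; the single axial force P common to all segments must satisfy P Σ Lᵢ/(AᵢEᵢ) = δ_free.
Σ Lᵢ/(AᵢEᵢ) = 775/(1450×106×10³) + 625/(1675×106×10³) + 750/(625×34×10³) = 4.386×10⁻⁵ mm/N.
So P = 4.29 / 4.386×10⁻⁵ = 97.81 kN, compressive.
For the brass segment, free thermal change = 18.6×10⁻⁶×149×775 = 2.148 mm and elastic change from P = 97810×775/(1450×106×10³) = 0.4932 mm; these oppose, so the net change is 1.65 mm (segment lengthens).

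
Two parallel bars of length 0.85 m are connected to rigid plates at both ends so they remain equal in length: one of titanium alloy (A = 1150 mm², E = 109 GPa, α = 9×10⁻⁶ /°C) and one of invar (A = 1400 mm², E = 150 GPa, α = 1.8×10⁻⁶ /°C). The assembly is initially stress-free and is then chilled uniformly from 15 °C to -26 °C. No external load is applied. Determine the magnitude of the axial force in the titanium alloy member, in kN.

P ≈ 23.2 kN (tensile in the titanium alloy)

Equilibrium of a rigid end plate with no external load gives equal and opposite internal forces ±P in the two members. Since α_{titanium alloy} > α_{invar}, cooling drives the titanium alloy into tension and the invar into compression.
Compatibility of the two members (thermal + elastic change equal): (α₁ − α₂)ΔT = P·[1/(A₁E₁) + 1/(A₂E₂)].
|α₁ − α₂|·ΔT = 7.2×10⁻⁶ × 41 = 0.0002952.
1/(A₁E₁) + 1/(A₂E₂) = 1/(1150×109×10³) + 1/(1400×150×10³) = 1.274×10⁻⁸ N⁻¹.
So P = 0.0002952 / 1.274×10⁻⁸ = 23.17 kN.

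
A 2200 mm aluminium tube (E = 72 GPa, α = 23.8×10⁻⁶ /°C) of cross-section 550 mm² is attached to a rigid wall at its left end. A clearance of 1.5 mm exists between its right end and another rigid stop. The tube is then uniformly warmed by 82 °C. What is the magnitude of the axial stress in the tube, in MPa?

σ ≈ 91.4 MPa (compressive)

Unrestrained expansion: δ_free = αΔT L = 23.8×10⁻⁶ × 82 × 2200 = 4.294 mm.
The gap closes (δ_free > 1.5 mm) and the wall then resists a further 4.294 − 1.5 = 2.794 mm of expansion.
Compatibility: PL/(AE) = 2.794 mm, so σ = P/A = E × (2.794/2200) = 91.42 MPa.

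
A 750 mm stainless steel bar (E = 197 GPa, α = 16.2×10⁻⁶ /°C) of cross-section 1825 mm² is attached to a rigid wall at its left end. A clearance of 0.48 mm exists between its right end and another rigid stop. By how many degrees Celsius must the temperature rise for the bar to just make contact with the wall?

ΔT ≈ 39.5 °C

Contact occurs when the free expansion equals the gap: αΔT L = 0.48 mm.
ΔT = 0.48 / (16.2×10⁻⁶ × 750) = 39.51 °C.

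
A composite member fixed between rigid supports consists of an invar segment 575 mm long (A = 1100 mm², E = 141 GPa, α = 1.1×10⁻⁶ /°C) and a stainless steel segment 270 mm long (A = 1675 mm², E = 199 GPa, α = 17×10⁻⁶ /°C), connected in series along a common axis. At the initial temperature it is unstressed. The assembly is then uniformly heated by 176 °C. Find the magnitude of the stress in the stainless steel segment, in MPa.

With the walls removed the bar would change length by δ_free = Σ αᵢΔT Lᵢ = 1.1×10⁻⁶×176×575 + 17×10⁻⁶×176×270 = 0.9192 mm.
The rigid supports impose zero overall length change; the single axial force P common to all segments must satisfy P Σ Lᵢ/(AᵢEᵢ) = δ_free.
Σ Lᵢ/(AᵢEᵢ) = 575/(1100×141×10³) + 270/(1675×199×10³) = 4.517×10⁻⁶ mm/N.
P = 0.9192 / 4.517×10⁻⁶ = 203500 N = 203.5 kN, compressive.
σ_{stainless steel} = P / A = 203500 / 1675 = 121.5 MPa.

σ ≈ 121 MPa (compressive)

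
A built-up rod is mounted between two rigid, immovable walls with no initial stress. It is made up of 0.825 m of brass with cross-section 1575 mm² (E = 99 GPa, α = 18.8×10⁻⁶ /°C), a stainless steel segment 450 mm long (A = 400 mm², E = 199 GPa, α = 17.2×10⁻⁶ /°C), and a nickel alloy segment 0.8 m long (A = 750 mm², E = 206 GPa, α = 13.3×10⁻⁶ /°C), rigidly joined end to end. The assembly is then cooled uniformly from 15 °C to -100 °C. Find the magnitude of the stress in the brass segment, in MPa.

σ ≈ 153 MPa (tensile)

Free thermal contraction of the whole bar: Σ αᵢΔT Lᵢ = 18.8×10⁻⁶×115×825 + 17.2×10⁻⁶×115×450 + 13.3×10⁻⁶×115×800 = 3.897 mm.
The walls prevent any net length change, so an axial force P (same in every segment) develops. Compatibility: P · Σ Lᵢ/(AᵢEᵢ) = δ_free.
The series flexibility is Σ Lᵢ/(AᵢEᵢ) = 825/(1575×99×10³) + 450/(400×199×10³) + 800/(750×206×10³) = 1.612×10⁻⁵ mm/N.
Hence P = δ_free / Σ(L/AE) = 3.897/1.612×10⁻⁵ = 241.7 kN (tensile).
σ_{brass} = P / A = 241700 / 1575 = 153.5 MPa.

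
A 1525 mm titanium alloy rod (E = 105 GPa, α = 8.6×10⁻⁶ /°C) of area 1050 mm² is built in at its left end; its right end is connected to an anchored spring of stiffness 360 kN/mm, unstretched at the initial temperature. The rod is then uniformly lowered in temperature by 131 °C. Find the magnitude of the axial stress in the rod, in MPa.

σ ≈ 98.5 MPa (tensile)

If the spring were absent the rod would shorten by αΔT L = 8.6×10⁻⁶ × 131 × 1525 = 1.718 mm.
With a force P in the spring, the elastic change of the rod is PL/(AE) and that of the spring is P/k; compatibility requires their sum to equal δ_free.
P [ L/(AE) + 1/k ] = δ_free → P [ 1525/(1050×105×10³) + 1/(360×10³) ] = 1.718.
P = 1.718 / 1.661×10⁻⁵ = 103400 N.
σ = P/A = 103400/1050 = 98.51 MPa.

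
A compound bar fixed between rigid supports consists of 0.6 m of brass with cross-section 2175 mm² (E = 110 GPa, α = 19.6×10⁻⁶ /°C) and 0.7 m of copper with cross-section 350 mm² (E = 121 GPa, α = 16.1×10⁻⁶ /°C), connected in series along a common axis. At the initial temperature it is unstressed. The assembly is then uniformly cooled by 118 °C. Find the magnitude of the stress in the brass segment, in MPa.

σ ≈ 65.6 MPa (tensile)

Free thermal contraction of the whole bar: Σ αᵢΔT Lᵢ = 19.6×10⁻⁶×118×600 + 16.1×10⁻⁶×118×700 = 2.718 mm.
The rigid supports impose zero overall length change; the single axial force P common to all segments must satisfy P Σ Lᵢ/(AᵢEᵢ) = δ_free.
Σ Lᵢ/(AᵢEᵢ) = 600/(2175×110×10³) + 700/(350×121×10³) = 1.904×10⁻⁵ mm/N.
So P = 2.718 / 1.904×10⁻⁵ = 142.8 kN, tensile.
σ_{brass} = P / A = 142800 / 2175 = 65.63 MPa.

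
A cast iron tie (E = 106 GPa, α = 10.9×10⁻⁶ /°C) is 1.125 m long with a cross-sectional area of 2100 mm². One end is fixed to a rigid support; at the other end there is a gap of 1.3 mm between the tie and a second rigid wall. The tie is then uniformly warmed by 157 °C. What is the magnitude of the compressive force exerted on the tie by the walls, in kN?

Free thermal elongation = αΔT L = 10.9×10⁻⁶ × 157 × 1125 = 1.925 mm.
This exceeds the 1.3 mm gap, so the wall pushes back. The portion of expansion that must be recovered elastically is δ_free − gap = 1.925 − 1.3 = 0.6252 mm.
Compatibility: PL/(AE) = 0.6252 mm, so σ = P/A = E × (0.6252/1125) = 58.91 MPa.
P = σA = 58.91 × 2100 = 123.7 kN.

P ≈ 124 kN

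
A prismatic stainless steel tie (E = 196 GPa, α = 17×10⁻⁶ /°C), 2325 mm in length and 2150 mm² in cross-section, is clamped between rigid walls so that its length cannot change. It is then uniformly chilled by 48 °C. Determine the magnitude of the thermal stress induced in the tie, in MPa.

σ ≈ 160 MPa (tensile)

With length fixed, the mechanical strain must cancel the thermal strain αΔT = 17×10⁻⁶ × 48 = 816×10⁻⁶.
σ = EαΔT = 196×10³ × 17×10⁻⁶ × 48 = 159.9 MPa (tensile; the tie is trying to contract).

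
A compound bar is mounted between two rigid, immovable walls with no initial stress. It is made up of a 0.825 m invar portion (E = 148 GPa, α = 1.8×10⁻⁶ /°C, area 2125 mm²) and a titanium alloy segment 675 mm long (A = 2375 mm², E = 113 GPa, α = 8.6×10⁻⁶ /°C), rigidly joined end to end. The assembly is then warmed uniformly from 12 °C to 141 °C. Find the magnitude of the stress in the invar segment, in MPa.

σ ≈ 86.1 MPa (compressive)

Free thermal expansion of the whole bar: Σ αᵢΔT Lᵢ = 1.8×10⁻⁶×129×825 + 8.6×10⁻⁶×129×675 = 0.9404 mm.
The rigid supports impose zero overall length change; the single axial force P common to all segments must satisfy P Σ Lᵢ/(AᵢEᵢ) = δ_free.
The series flexibility is Σ Lᵢ/(AᵢEᵢ) = 825/(2125×148×10³) + 675/(2375×113×10³) = 5.138×10⁻⁶ mm/N.
P = 0.9404 / 5.138×10⁻⁶ = 183000 N = 183 kN, compressive.
σ_{invar} = P / A = 183000 / 2125 = 86.13 MPa.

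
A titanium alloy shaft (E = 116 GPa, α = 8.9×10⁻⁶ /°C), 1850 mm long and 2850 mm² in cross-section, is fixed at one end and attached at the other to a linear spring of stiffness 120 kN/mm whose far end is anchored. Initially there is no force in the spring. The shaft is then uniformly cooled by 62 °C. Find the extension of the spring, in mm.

δ ≈ 0.611 mm

If the spring were absent the shaft would shorten by αΔT L = 8.9×10⁻⁶ × 62 × 1850 = 1.021 mm.
Let P be the tensile force in the spring. The shaft extends elastically by PL/(AE) and the spring stretches by P/k; together these equal δ_free.
So P = δ_free / [L/(AE) + 1/k] = 1.021 / [ 1850/(2850×116×10³) + 1/(120×10³) ].
P = 1.021 / 1.393×10⁻⁵ = 73290 N.
Spring extension = P/k = 73290/(120×10³) = 0.6107 mm.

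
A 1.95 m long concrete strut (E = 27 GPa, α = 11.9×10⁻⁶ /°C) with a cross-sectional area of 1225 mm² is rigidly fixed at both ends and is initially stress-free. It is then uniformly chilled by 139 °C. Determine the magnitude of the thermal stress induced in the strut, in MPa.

Because both ends are immovable the net strain is zero, and the suppressed thermal strain is αΔT = 11.9×10⁻⁶ × 139 = 1654.1×10⁻⁶.
Hence σ = E·αΔT = 27×10³ × 1654.1×10⁻⁶ = 44.66 MPa, tensile.

σ ≈ 44.7 MPa (tensile)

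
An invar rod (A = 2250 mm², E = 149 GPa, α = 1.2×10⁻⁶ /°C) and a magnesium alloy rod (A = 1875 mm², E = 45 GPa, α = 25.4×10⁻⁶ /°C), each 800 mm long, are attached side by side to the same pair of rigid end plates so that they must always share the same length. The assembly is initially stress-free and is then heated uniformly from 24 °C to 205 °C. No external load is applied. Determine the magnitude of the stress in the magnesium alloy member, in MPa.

σ ≈ 157 MPa (compressive)

Equilibrium of a rigid end plate with no external load gives equal and opposite internal forces ±P in the two members. Since α_{magnesium alloy} > α_{invar}, heating drives the magnesium alloy into compression and the invar into tension.
Equating the net (thermal + elastic) strains gives |α₁ − α₂|·ΔT = P·[1/(A₁E₁) + 1/(A₂E₂)].
|α₁ − α₂|·ΔT = 24.2×10⁻⁶ × 181 = 0.00438.
1/(A₁E₁) + 1/(A₂E₂) = 1/(2250×149×10³) + 1/(1875×45×10³) = 1.483×10⁻⁸ N⁻¹.
P = 0.00438 / 1.483×10⁻⁸ = 295300 N = 295.3 kN.
σ_{magnesium alloy} = P/A₂ = 295300/1875 = 157.5 MPa, compressive.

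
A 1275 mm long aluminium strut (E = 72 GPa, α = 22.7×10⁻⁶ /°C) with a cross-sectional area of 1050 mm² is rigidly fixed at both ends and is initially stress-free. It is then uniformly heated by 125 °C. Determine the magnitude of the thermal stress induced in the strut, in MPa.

With length fixed, the mechanical strain must cancel the thermal strain αΔT = 22.7×10⁻⁶ × 125 = 2837.5×10⁻⁶.
Hence σ = E·αΔT = 72×10³ × 2837.5×10⁻⁶ = 204.3 MPa, compressive.

σ ≈ 204 MPa (compressive)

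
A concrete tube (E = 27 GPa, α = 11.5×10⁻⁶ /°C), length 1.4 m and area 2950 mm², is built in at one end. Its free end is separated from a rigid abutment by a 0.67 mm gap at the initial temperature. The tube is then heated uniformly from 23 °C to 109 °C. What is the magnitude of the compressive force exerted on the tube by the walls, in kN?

P ≈ 40.7 kN

Unrestrained expansion: δ_free = αΔT L = 11.5×10⁻⁶ × 86 × 1400 = 1.385 mm.
After closing the 0.67 mm clearance, 1.385 − 0.67 = 0.7146 mm of expansion remains to be suppressed by the wall.
That suppressed elongation corresponds to σ = E·Δ/L = 27×10³ × 0.7146/1400 = 13.78 MPa.
P = σA = 13.78 × 2950 = 40.66 kN.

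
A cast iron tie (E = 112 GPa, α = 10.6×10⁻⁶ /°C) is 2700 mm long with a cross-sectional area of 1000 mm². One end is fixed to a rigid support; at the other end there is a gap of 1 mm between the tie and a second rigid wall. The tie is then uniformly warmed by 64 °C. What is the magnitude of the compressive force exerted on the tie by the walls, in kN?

Unrestrained expansion: δ_free = αΔT L = 10.6×10⁻⁶ × 64 × 2700 = 1.832 mm.
The gap closes (δ_free > 1 mm) and the wall then resists a further 1.832 − 1 = 0.8317 mm of expansion.
That suppressed elongation corresponds to σ = E·Δ/L = 112×10³ × 0.8317/2700 = 34.5 MPa.
Force on the wall = σA = 34.5 × 1000 mm² = 34.5 kN.

P ≈ 34.5 kN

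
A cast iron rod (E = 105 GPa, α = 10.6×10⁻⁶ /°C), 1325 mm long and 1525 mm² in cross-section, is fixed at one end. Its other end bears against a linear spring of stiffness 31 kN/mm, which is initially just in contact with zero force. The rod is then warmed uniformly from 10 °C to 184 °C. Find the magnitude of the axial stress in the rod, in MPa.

σ ≈ 39.5 MPa (compressive)

If the spring were absent the rod would lengthen by αΔT L = 10.6×10⁻⁶ × 174 × 1325 = 2.444 mm.
Let P be the compressive force at the spring. The rod shortens elastically by PL/(AE) and the spring compresses by P/k; together these equal δ_free.
So P = δ_free / [L/(AE) + 1/k] = 2.444 / [ 1325/(1525×105×10³) + 1/(31×10³) ].
P = 2.444 / 4.053×10⁻⁵ = 60290 N.
σ = P/A = 60290/1525 = 39.54 MPa.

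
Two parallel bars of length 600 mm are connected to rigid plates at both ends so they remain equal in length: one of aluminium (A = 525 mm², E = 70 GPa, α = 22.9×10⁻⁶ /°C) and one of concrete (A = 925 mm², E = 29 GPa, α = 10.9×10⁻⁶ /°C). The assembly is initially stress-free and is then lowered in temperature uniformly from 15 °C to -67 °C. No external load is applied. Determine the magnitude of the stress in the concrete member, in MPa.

σ ≈ 16.5 MPa (compressive)

Both members must finish at the same length. With the larger α, the aluminium tends to over-contract; the plates restrain it, putting the aluminium in tension and the concrete in compression. With no external load the two internal forces are equal and opposite, magnitude P.
Compatibility of the two members (thermal + elastic change equal): (α₁ − α₂)ΔT = P·[1/(A₁E₁) + 1/(A₂E₂)].
|α₁ − α₂|·ΔT = 12×10⁻⁶ × 82 = 0.000984.
1/(A₁E₁) + 1/(A₂E₂) = 1/(525×70×10³) + 1/(925×29×10³) = 6.449×10⁻⁸ N⁻¹.
So P = 0.000984 / 6.449×10⁻⁸ = 15.26 kN.
σ_{concrete} = P/A₂ = 15260/925 = 16.5 MPa, compressive.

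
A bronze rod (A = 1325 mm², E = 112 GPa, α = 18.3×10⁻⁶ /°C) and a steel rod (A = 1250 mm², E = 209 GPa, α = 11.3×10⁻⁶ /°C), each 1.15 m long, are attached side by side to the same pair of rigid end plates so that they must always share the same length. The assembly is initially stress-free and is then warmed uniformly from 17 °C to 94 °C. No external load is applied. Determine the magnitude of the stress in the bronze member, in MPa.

Equilibrium of a rigid end plate with no external load gives equal and opposite internal forces ±P in the two members. Since α_{bronze} > α_{steel}, heating drives the bronze into compression and the steel into tension.
Equating the net (thermal + elastic) strains gives |α₁ − α₂|·ΔT = P·[1/(A₁E₁) + 1/(A₂E₂)].
|α₁ − α₂|·ΔT = 7×10⁻⁶ × 77 = 0.000539.
1/(A₁E₁) + 1/(A₂E₂) = 1/(1325×112×10³) + 1/(1250×209×10³) = 1.057×10⁻⁸ N⁻¹.
P = 0.000539 / 1.057×10⁻⁸ = 51010 N = 51.01 kN.
σ_{bronze} = P/A₁ = 51010/1325 = 38.5 MPa, compressive.

σ ≈ 38.5 MPa (compressive)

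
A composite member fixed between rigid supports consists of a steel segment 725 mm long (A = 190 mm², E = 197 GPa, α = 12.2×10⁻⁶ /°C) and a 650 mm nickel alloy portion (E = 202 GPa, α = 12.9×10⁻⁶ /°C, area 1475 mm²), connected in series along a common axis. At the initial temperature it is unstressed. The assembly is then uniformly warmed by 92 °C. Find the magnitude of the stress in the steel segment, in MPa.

σ ≈ 387 MPa (compressive)

With the walls removed the bar would change length by δ_free = Σ αᵢΔT Lᵢ = 12.2×10⁻⁶×92×725 + 12.9×10⁻⁶×92×650 = 1.585 mm.
Since the ends are fixed, an axial force P builds up, equal in every segment, with P · Σ Lᵢ/(AᵢEᵢ) = δ_free.
Σ Lᵢ/(AᵢEᵢ) = 725/(190×197×10³) + 650/(1475×202×10³) = 2.155×10⁻⁵ mm/N.
So P = 1.585 / 2.155×10⁻⁵ = 73.55 kN, compressive.
σ_{steel} = P / A = 73550 / 190 = 387.1 MPa.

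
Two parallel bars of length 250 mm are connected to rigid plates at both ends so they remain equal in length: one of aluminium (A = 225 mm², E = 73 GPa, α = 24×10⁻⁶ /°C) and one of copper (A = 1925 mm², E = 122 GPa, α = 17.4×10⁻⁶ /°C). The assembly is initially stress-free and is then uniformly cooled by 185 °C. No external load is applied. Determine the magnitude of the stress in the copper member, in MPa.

σ ≈ 9.74 MPa (compressive)

Both members must finish at the same length. With the larger α, the aluminium tends to over-contract; the plates restrain it, putting the aluminium in tension and the copper in compression. With no external load the two internal forces are equal and opposite, magnitude P.
Setting the final lengths equal and cancelling L: (α₁ − α₂)ΔT = P/(A₁E₁) + P/(A₂E₂).
|α₁ − α₂|·ΔT = 6.6×10⁻⁶ × 185 = 0.001221.
1/(A₁E₁) + 1/(A₂E₂) = 1/(225×73×10³) + 1/(1925×122×10³) = 6.514×10⁻⁸ N⁻¹.
So P = 0.001221 / 6.514×10⁻⁸ = 18.74 kN.
σ_{copper} = P/A₂ = 18740/1925 = 9.737 MPa, compressive.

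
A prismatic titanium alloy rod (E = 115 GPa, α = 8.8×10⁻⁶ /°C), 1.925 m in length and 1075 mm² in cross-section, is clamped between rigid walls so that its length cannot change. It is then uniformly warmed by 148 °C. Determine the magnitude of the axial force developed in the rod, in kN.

The ends cannot move, so σ = EαΔT = 115×10³ × 8.8×10⁻⁶ × 148 = 149.8 MPa.
Axial force P = σA = 149.8 × 1075 = 161000 N = 161 kN, compressive.

P ≈ 161 kN (compressive)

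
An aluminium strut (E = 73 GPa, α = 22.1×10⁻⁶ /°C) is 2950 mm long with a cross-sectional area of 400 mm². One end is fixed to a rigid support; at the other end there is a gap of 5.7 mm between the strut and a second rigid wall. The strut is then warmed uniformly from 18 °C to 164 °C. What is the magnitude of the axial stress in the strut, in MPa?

σ ≈ 94.5 MPa (compressive)

Free thermal elongation = αΔT L = 22.1×10⁻⁶ × 146 × 2950 = 9.518 mm.
After closing the 5.7 mm clearance, 9.518 − 5.7 = 3.818 mm of expansion remains to be suppressed by the wall.
So σ = E(δ_free − g)/L = 73×10³ × 3.818/2950 = 94.49 MPa.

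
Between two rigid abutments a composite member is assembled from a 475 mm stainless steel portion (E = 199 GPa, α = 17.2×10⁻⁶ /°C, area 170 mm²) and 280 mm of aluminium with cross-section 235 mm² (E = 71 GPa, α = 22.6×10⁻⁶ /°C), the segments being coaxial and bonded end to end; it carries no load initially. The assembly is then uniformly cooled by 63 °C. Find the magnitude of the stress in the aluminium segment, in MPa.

σ ≈ 126 MPa (tensile)

If the supports were absent, the total length change would be Σ αᵢΔT Lᵢ = 17.2×10⁻⁶×63×475 + 22.6×10⁻⁶×63×280 = 0.9134 mm.
The rigid supports impose zero overall length change; the single axial force P common to all segments must satisfy P Σ Lᵢ/(AᵢEᵢ) = δ_free.
Σ Lᵢ/(AᵢEᵢ) = 475/(170×199×10³) + 280/(235×71×10³) = 3.082×10⁻⁵ mm/N.
So P = 0.9134 / 3.082×10⁻⁵ = 29.63 kN, tensile.
σ_{aluminium} = P / A = 29630 / 235 = 126.1 MPa.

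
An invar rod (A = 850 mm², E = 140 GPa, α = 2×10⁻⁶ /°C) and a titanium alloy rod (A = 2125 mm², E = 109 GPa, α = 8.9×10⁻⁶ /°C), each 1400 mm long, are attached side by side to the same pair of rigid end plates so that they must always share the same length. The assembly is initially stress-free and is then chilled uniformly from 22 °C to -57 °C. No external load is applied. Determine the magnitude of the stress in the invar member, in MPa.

σ ≈ 50.4 MPa (compressive)

Equilibrium of a rigid end plate with no external load gives equal and opposite internal forces ±P in the two members. Since α_{titanium alloy} > α_{invar}, cooling drives the titanium alloy into tension and the invar into compression.
Compatibility of the two members (thermal + elastic change equal): (α₁ − α₂)ΔT = P·[1/(A₁E₁) + 1/(A₂E₂)].
|α₁ − α₂|·ΔT = 6.9×10⁻⁶ × 79 = 0.0005451.
1/(A₁E₁) + 1/(A₂E₂) = 1/(850×140×10³) + 1/(2125×109×10³) = 1.272×10⁻⁸ N⁻¹.
So P = 0.0005451 / 1.272×10⁻⁸ = 42.85 kN.
σ_{invar} = P/A₁ = 42850/850 = 50.41 MPa, compressive.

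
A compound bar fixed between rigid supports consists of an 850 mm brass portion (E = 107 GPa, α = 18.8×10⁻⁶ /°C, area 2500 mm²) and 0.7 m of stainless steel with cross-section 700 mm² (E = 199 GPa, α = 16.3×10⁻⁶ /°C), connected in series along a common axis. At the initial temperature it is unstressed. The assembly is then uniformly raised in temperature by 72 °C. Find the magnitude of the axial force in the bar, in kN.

If the supports were absent, the total length change would be Σ αᵢΔT Lᵢ = 18.8×10⁻⁶×72×850 + 16.3×10⁻⁶×72×700 = 1.972 mm.
The walls prevent any net length change, so an axial force P (same in every segment) develops. Compatibility: P · Σ Lᵢ/(AᵢEᵢ) = δ_free.
The series flexibility is Σ Lᵢ/(AᵢEᵢ) = 850/(2500×107×10³) + 700/(700×199×10³) = 8.203×10⁻⁶ mm/N.
Hence P = δ_free / Σ(L/AE) = 1.972/8.203×10⁻⁶ = 240.4 kN (compressive).

P ≈ 240 kN (compressive)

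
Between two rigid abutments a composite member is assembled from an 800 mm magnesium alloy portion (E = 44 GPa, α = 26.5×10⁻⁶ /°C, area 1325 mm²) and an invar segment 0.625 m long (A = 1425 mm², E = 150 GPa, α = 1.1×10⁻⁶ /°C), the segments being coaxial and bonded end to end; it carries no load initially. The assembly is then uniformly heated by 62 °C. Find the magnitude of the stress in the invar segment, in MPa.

σ ≈ 57.2 MPa (compressive)

With the walls removed the bar would change length by δ_free = Σ αᵢΔT Lᵢ = 26.5×10⁻⁶×62×800 + 1.1×10⁻⁶×62×625 = 1.357 mm.
Since the ends are fixed, an axial force P builds up, equal in every segment, with P · Σ Lᵢ/(AᵢEᵢ) = δ_free.
The series flexibility is Σ Lᵢ/(AᵢEᵢ) = 800/(1325×44×10³) + 625/(1425×150×10³) = 1.665×10⁻⁵ mm/N.
So P = 1.357 / 1.665×10⁻⁵ = 81.52 kN, compressive.
σ_{invar} = P / A = 81520 / 1425 = 57.21 MPa.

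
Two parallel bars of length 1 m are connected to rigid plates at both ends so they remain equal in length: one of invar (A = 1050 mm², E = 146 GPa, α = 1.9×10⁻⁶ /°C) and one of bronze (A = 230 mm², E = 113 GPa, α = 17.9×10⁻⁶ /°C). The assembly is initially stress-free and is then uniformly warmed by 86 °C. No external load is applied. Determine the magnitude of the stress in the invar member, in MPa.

σ ≈ 29.1 MPa (tensile)

Both members must finish at the same length. With the larger α, the bronze tends to over-expand; the plates restrain it, putting the bronze in compression and the invar in tension. With no external load the two internal forces are equal and opposite, magnitude P.
Equating the net (thermal + elastic) strains gives |α₁ − α₂|·ΔT = P·[1/(A₁E₁) + 1/(A₂E₂)].
|α₁ − α₂|·ΔT = 16×10⁻⁶ × 86 = 0.001376.
1/(A₁E₁) + 1/(A₂E₂) = 1/(1050×146×10³) + 1/(230×113×10³) = 4.5×10⁻⁸ N⁻¹.
P = 0.001376 / 4.5×10⁻⁸ = 30580 N = 30.58 kN.
σ_{invar} = P/A₁ = 30580/1050 = 29.12 MPa, tensile.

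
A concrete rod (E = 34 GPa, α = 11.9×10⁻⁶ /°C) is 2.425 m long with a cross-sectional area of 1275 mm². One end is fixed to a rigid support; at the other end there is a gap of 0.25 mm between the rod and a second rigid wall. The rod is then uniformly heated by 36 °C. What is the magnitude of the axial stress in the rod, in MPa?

σ ≈ 11.1 MPa (compressive)

Unrestrained expansion: δ_free = αΔT L = 11.9×10⁻⁶ × 36 × 2425 = 1.039 mm.
After closing the 0.25 mm clearance, 1.039 − 0.25 = 0.7889 mm of expansion remains to be suppressed by the wall.
That suppressed elongation corresponds to σ = E·Δ/L = 34×10³ × 0.7889/2425 = 11.06 MPa.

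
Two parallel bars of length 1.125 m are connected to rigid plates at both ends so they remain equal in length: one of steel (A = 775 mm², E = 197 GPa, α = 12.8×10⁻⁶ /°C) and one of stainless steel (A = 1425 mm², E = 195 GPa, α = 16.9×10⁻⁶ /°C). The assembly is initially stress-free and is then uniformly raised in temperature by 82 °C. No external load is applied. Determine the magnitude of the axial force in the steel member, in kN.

P ≈ 33.1 kN (tensile in the steel)

Equilibrium of a rigid end plate with no external load gives equal and opposite internal forces ±P in the two members. Since α_{stainless steel} > α_{steel}, heating drives the stainless steel into compression and the steel into tension.
Equating the net (thermal + elastic) strains gives |α₁ − α₂|·ΔT = P·[1/(A₁E₁) + 1/(A₂E₂)].
|α₁ − α₂|·ΔT = 4.1×10⁻⁶ × 82 = 0.0003362.
1/(A₁E₁) + 1/(A₂E₂) = 1/(775×197×10³) + 1/(1425×195×10³) = 1.015×10⁻⁸ N⁻¹.
So P = 0.0003362 / 1.015×10⁻⁸ = 33.13 kN.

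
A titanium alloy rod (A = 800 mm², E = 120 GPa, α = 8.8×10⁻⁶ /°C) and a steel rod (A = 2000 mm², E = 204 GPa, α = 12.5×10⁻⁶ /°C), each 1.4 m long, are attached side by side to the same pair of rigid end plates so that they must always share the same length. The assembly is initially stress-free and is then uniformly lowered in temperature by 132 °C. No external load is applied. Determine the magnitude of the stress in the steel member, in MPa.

Equilibrium of a rigid end plate with no external load gives equal and opposite internal forces ±P in the two members. Since α_{steel} > α_{titanium alloy}, cooling drives the steel into tension and the titanium alloy into compression.
Compatibility of the two members (thermal + elastic change equal): (α₁ − α₂)ΔT = P·[1/(A₁E₁) + 1/(A₂E₂)].
|α₁ − α₂|·ΔT = 3.7×10⁻⁶ × 132 = 0.0004884.
1/(A₁E₁) + 1/(A₂E₂) = 1/(800×120×10³) + 1/(2000×204×10³) = 1.287×10⁻⁸ N⁻¹.
So P = 0.0004884 / 1.287×10⁻⁸ = 37.96 kN.
σ_{steel} = P/A₂ = 37960/2000 = 18.98 MPa, tensile.

σ ≈ 19 MPa (tensile)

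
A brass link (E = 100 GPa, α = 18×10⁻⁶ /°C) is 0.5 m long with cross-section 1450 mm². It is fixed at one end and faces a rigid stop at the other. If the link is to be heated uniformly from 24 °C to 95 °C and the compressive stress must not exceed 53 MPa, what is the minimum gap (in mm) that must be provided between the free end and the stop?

With no wall the link would lengthen by αΔT L = 18×10⁻⁶ × 71 × 500 = 0.639 mm.
At the allowable stress the elastic shortening the wall may impose is σL/E = 53 × 500 / (100×10³) = 0.265 mm.
The gap must absorb the remainder: g_min = 0.639 − 0.265 = 0.374 mm.

g ≈ 0.374 mm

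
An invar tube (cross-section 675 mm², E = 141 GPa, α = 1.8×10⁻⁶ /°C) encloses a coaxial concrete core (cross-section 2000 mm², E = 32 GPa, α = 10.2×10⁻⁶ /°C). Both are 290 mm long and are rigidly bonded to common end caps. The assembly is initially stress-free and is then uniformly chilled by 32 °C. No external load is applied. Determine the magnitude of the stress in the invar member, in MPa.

σ ≈ 15.2 MPa (compressive)

Both members must finish at the same length. With the larger α, the concrete tends to over-contract; the plates restrain it, putting the concrete in tension and the invar in compression. With no external load the two internal forces are equal and opposite, magnitude P.
Compatibility of the two members (thermal + elastic change equal): (α₁ − α₂)ΔT = P·[1/(A₁E₁) + 1/(A₂E₂)].
|α₁ − α₂|·ΔT = 8.4×10⁻⁶ × 32 = 0.0002688.
1/(A₁E₁) + 1/(A₂E₂) = 1/(675×141×10³) + 1/(2000×32×10³) = 2.613×10⁻⁸ N⁻¹.
P = 0.0002688 / 2.613×10⁻⁸ = 10290 N = 10.29 kN.
σ_{invar} = P/A₁ = 10290/675 = 15.24 MPa, compressive.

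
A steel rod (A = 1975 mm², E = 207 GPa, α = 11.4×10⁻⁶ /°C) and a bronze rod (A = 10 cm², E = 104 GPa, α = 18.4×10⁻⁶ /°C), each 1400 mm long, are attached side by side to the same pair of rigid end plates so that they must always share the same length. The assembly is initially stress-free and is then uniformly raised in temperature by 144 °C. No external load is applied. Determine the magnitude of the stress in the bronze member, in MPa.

Both members must finish at the same length. With the larger α, the bronze tends to over-expand; the plates restrain it, putting the bronze in compression and the steel in tension. With no external load the two internal forces are equal and opposite, magnitude P.
Setting the final lengths equal and cancelling L: (α₁ − α₂)ΔT = P/(A₁E₁) + P/(A₂E₂).
|α₁ − α₂|·ΔT = 7×10⁻⁶ × 144 = 0.001008.
1/(A₁E₁) + 1/(A₂E₂) = 1/(1975×207×10³) + 1/(1000×104×10³) = 1.206×10⁻⁸ N⁻¹.
So P = 0.001008 / 1.206×10⁻⁸ = 83.57 kN.
σ_{bronze} = P/A₂ = 83570/1000 = 83.57 MPa, compressive.

σ ≈ 83.6 MPa (compressive)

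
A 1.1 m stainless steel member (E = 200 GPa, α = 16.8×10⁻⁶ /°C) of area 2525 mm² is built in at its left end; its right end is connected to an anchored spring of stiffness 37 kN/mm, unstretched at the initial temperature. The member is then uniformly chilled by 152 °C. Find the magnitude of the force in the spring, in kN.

P ≈ 96.2 kN

The unrestrained thermal change is αΔT L = 16.8×10⁻⁶ × 152 × 1100 = 2.809 mm.
With a force P in the spring, the elastic change of the member is PL/(AE) and that of the spring is P/k; compatibility requires their sum to equal δ_free.
So P = δ_free / [L/(AE) + 1/k] = 2.809 / [ 1100/(2525×200×10³) + 1/(37×10³) ].
P = 2.809 / 2.921×10⁻⁵ = 96180 N.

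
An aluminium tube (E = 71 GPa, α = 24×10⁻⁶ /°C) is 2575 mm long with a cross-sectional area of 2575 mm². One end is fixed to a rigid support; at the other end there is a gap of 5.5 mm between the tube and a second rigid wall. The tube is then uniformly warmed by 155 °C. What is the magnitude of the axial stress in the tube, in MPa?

Free thermal elongation = αΔT L = 24×10⁻⁶ × 155 × 2575 = 9.579 mm.
This exceeds the 5.5 mm gap, so the wall pushes back. The portion of expansion that must be recovered elastically is δ_free − gap = 9.579 − 5.5 = 4.079 mm.
That suppressed elongation corresponds to σ = E·Δ/L = 71×10³ × 4.079/2575 = 112.5 MPa.

σ ≈ 112 MPa (compressive)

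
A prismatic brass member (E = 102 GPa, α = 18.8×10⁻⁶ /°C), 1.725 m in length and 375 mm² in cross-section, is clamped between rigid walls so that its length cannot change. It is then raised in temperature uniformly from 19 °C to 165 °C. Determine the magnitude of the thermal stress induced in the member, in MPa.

With length fixed, the mechanical strain must cancel the thermal strain αΔT = 18.8×10⁻⁶ × 146 = 2744.8×10⁻⁶.
Hence σ = E·αΔT = 102×10³ × 2744.8×10⁻⁶ = 280 MPa, compressive.

σ ≈ 280 MPa (compressive)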